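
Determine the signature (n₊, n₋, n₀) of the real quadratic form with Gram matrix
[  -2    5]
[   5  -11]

Answer: (1, 1, 0)

Derivation:
step 0: pivot -2 → sign −
step 1: pivot 3/2 → sign +
signature = (1, 1, 0)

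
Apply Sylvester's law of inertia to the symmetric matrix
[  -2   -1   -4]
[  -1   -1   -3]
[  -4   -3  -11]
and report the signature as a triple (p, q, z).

step 0: pivot -2 → sign −
step 1: pivot -1/2 → sign −
step 2: pivot -1 → sign −
signature = (0, 3, 0)

Answer: (0, 3, 0)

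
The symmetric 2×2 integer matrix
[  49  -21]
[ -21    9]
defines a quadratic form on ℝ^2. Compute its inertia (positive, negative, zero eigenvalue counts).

step 0: pivot 49 → sign +
step 1: row/col 1 already zero → sign 0
signature = (1, 0, 1)

Answer: (1, 0, 1)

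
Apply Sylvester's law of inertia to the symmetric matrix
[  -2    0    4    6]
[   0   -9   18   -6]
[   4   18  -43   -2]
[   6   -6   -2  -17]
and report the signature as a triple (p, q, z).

Answer: (2, 2, 0)

Derivation:
step 0: pivot -2 → sign −
step 1: pivot -9 → sign −
step 2: pivot 1 → sign +
step 3: pivot 1 → sign +
signature = (2, 2, 0)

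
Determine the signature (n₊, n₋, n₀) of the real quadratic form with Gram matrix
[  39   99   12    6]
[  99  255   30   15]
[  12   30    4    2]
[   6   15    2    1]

step 0: pivot 39 → sign +
step 1: pivot 48/13 → sign +
step 2: pivot 1/4 → sign +
step 3: row/col 3 already zero → sign 0
signature = (3, 0, 1)

Answer: (3, 0, 1)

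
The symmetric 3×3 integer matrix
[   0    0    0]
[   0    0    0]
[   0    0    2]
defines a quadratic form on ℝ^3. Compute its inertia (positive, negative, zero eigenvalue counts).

Answer: (1, 0, 2)

Derivation:
step 0: pivot 2 → sign +
step 1: row/col 1 already zero → sign 0
step 2: row/col 2 already zero → sign 0
signature = (1, 0, 2)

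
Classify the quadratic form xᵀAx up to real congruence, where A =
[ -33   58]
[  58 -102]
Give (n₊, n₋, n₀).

Answer: (0, 2, 0)

Derivation:
step 0: pivot -33 → sign −
step 1: pivot -2/33 → sign −
signature = (0, 2, 0)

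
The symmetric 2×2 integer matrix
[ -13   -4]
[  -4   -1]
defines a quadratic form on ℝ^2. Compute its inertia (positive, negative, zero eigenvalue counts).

Answer: (1, 1, 0)

Derivation:
step 0: pivot -13 → sign −
step 1: pivot 3/13 → sign +
signature = (1, 1, 0)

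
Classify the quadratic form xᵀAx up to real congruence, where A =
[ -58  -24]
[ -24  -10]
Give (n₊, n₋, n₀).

step 0: pivot -58 → sign −
step 1: pivot -2/29 → sign −
signature = (0, 2, 0)

Answer: (0, 2, 0)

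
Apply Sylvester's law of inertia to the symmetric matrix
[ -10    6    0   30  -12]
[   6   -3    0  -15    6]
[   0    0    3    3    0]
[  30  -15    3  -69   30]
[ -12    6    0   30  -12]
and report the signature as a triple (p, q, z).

Answer: (3, 1, 1)

Derivation:
step 0: pivot -10 → sign −
step 1: pivot 3/5 → sign +
step 2: pivot 3 → sign +
step 3: pivot 3 → sign +
step 4: row/col 4 already zero → sign 0
signature = (3, 1, 1)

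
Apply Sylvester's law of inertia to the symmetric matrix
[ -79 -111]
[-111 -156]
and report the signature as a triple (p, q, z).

Answer: (0, 2, 0)

Derivation:
step 0: pivot -79 → sign −
step 1: pivot -3/79 → sign −
signature = (0, 2, 0)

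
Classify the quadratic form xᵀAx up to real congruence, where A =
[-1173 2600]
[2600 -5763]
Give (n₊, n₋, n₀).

step 0: pivot -1173 → sign −
step 1: pivot 1/1173 → sign +
signature = (1, 1, 0)

Answer: (1, 1, 0)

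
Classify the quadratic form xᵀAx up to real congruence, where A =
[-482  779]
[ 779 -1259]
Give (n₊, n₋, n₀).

Answer: (1, 1, 0)

Derivation:
step 0: pivot -482 → sign −
step 1: pivot 3/482 → sign +
signature = (1, 1, 0)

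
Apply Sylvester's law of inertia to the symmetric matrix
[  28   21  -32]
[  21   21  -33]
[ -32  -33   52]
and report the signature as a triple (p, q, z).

Answer: (2, 0, 1)

Derivation:
step 0: pivot 28 → sign +
step 1: pivot 21/4 → sign +
step 2: row/col 2 already zero → sign 0
signature = (2, 0, 1)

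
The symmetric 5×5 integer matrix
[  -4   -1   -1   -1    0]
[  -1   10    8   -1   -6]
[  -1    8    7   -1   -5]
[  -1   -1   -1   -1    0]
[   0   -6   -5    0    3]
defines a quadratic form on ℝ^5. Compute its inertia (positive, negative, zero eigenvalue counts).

step 0: pivot -4 → sign −
step 1: pivot 41/4 → sign +
step 2: pivot 25/41 → sign +
step 3: pivot -21/25 → sign −
step 4: pivot -2/7 → sign −
signature = (2, 3, 0)

Answer: (2, 3, 0)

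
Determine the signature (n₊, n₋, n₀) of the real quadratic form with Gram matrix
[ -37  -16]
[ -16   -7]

step 0: pivot -37 → sign −
step 1: pivot -3/37 → sign −
signature = (0, 2, 0)

Answer: (0, 2, 0)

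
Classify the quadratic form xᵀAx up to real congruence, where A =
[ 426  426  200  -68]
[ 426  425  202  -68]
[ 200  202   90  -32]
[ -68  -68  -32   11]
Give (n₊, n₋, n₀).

Answer: (3, 1, 0)

Derivation:
step 0: pivot 426 → sign +
step 1: pivot -1 → sign −
step 2: pivot 22/213 → sign +
step 3: pivot 1/11 → sign +
signature = (3, 1, 0)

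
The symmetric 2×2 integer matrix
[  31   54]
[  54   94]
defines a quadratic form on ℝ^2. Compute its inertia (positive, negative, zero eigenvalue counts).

Answer: (1, 1, 0)

Derivation:
step 0: pivot 31 → sign +
step 1: pivot -2/31 → sign −
signature = (1, 1, 0)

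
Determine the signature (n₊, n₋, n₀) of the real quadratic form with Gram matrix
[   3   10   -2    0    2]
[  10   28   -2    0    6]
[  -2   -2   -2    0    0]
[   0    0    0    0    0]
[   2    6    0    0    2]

step 0: pivot 3 → sign +
step 1: pivot -16/3 → sign −
step 2: pivot 3/4 → sign +
step 3: row/col 3 already zero → sign 0
step 4: row/col 4 already zero → sign 0
signature = (2, 1, 2)

Answer: (2, 1, 2)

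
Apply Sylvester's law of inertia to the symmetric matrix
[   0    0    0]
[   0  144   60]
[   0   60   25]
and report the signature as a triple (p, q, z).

Answer: (1, 0, 2)

Derivation:
step 0: pivot 144 → sign +
step 1: row/col 1 already zero → sign 0
step 2: row/col 2 already zero → sign 0
signature = (1, 0, 2)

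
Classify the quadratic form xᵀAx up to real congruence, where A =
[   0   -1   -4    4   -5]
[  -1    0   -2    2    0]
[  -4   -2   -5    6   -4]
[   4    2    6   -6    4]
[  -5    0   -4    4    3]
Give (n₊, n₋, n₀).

Answer: (3, 2, 0)

Derivation:
step 0: pivot -2 → sign −
step 1: pivot 1/2 → sign +
step 2: pivot 11 → sign +
step 3: pivot 10/11 → sign +
step 4: pivot -3/5 → sign −
signature = (3, 2, 0)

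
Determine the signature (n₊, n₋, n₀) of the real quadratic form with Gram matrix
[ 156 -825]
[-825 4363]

Answer: (2, 0, 0)

Derivation:
step 0: pivot 156 → sign +
step 1: pivot 1/52 → sign +
signature = (2, 0, 0)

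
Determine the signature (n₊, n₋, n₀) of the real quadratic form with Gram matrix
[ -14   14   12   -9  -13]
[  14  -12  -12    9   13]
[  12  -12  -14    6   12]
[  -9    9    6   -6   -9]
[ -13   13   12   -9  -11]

Answer: (2, 3, 0)

Derivation:
step 0: pivot -14 → sign −
step 1: pivot 2 → sign +
step 2: pivot -26/7 → sign −
step 3: pivot 15/26 → sign +
step 4: pivot -3/5 → sign −
signature = (2, 3, 0)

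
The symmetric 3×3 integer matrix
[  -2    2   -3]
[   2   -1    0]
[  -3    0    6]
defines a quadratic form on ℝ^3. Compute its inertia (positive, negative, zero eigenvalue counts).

Answer: (2, 1, 0)

Derivation:
step 0: pivot -2 → sign −
step 1: pivot 1 → sign +
step 2: pivot 3/2 → sign +
signature = (2, 1, 0)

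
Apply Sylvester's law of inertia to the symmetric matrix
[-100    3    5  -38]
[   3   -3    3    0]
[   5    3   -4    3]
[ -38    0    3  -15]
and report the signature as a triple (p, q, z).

Answer: (0, 4, 0)

Derivation:
step 0: pivot -100 → sign −
step 1: pivot -291/100 → sign −
step 2: pivot -33/97 → sign −
step 3: pivot -2/33 → sign −
signature = (0, 4, 0)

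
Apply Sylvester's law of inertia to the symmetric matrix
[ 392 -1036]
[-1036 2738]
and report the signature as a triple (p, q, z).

step 0: pivot 392 → sign +
step 1: row/col 1 already zero → sign 0
signature = (1, 0, 1)

Answer: (1, 0, 1)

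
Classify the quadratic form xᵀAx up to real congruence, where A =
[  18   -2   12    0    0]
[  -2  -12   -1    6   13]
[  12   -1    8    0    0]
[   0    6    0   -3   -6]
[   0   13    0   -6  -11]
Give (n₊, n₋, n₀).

step 0: pivot 18 → sign +
step 1: pivot -110/9 → sign −
step 2: pivot 1/110 → sign +
step 3: pivot -3 → sign −
step 4: pivot 1 → sign +
signature = (3, 2, 0)

Answer: (3, 2, 0)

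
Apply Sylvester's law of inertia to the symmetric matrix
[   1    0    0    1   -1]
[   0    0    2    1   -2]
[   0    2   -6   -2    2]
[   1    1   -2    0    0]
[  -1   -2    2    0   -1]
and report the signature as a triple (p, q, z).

Answer: (2, 3, 0)

Derivation:
step 0: pivot 1 → sign +
step 1: pivot -6 → sign −
step 2: pivot 2/3 → sign +
step 3: pivot -1/2 → sign −
step 4: pivot -2 → sign −
signature = (2, 3, 0)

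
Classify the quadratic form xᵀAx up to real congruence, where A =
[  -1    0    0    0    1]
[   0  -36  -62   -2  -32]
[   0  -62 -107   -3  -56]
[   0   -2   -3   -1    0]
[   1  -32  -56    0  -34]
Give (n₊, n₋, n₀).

Answer: (0, 4, 1)

Derivation:
step 0: pivot -1 → sign −
step 1: pivot -36 → sign −
step 2: pivot -2/9 → sign −
step 3: pivot -1 → sign −
step 4: row/col 4 already zero → sign 0
signature = (0, 4, 1)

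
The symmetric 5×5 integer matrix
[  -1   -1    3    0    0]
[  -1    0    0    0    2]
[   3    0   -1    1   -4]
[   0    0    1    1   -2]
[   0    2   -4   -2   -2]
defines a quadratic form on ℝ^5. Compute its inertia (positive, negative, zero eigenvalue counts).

step 0: pivot -1 → sign −
step 1: pivot 1 → sign +
step 2: pivot -1 → sign −
step 3: pivot 2 → sign +
step 4: pivot -2 → sign −
signature = (2, 3, 0)

Answer: (2, 3, 0)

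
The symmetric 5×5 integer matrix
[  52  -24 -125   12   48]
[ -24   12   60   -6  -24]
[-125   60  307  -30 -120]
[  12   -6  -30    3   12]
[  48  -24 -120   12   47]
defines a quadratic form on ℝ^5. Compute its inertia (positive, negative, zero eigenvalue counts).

Answer: (3, 1, 1)

Derivation:
step 0: pivot 52 → sign +
step 1: pivot 12/13 → sign +
step 2: pivot 3/4 → sign +
step 3: pivot -1 → sign −
step 4: row/col 4 already zero → sign 0
signature = (3, 1, 1)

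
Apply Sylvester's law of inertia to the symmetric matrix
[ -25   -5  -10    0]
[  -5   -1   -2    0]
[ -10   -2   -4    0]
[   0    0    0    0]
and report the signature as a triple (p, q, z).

Answer: (0, 1, 3)

Derivation:
step 0: pivot -25 → sign −
step 1: row/col 1 already zero → sign 0
step 2: row/col 2 already zero → sign 0
step 3: row/col 3 already zero → sign 0
signature = (0, 1, 3)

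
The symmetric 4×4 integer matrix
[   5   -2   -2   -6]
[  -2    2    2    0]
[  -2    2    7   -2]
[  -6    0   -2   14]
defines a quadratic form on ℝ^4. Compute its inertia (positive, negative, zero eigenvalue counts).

Answer: (4, 0, 0)

Derivation:
step 0: pivot 5 → sign +
step 1: pivot 6/5 → sign +
step 2: pivot 5 → sign +
step 3: pivot 6/5 → sign +
signature = (4, 0, 0)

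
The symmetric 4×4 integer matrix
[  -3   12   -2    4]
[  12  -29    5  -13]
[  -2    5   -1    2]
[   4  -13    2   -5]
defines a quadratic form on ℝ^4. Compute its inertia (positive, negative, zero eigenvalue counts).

step 0: pivot -3 → sign −
step 1: pivot 19 → sign +
step 2: pivot -8/57 → sign −
step 3: pivot 1/8 → sign +
signature = (2, 2, 0)

Answer: (2, 2, 0)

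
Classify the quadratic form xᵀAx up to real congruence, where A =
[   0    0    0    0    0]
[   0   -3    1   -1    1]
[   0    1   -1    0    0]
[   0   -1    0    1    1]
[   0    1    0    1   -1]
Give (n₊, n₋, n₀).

step 0: pivot -3 → sign −
step 1: pivot -2/3 → sign −
step 2: pivot 3/2 → sign +
step 3: pivot -2/3 → sign −
step 4: row/col 4 already zero → sign 0
signature = (1, 3, 1)

Answer: (1, 3, 1)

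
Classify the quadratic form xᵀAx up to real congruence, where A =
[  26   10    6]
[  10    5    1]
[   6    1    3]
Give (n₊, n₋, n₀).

Answer: (3, 0, 0)

Derivation:
step 0: pivot 26 → sign +
step 1: pivot 15/13 → sign +
step 2: pivot 2/15 → sign +
signature = (3, 0, 0)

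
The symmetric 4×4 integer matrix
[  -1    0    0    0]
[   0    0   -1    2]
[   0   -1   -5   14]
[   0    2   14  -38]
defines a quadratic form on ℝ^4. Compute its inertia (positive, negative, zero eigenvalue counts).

step 0: pivot -1 → sign −
step 1: pivot -5 → sign −
step 2: pivot 1/5 → sign +
step 3: pivot -2 → sign −
signature = (1, 3, 0)

Answer: (1, 3, 0)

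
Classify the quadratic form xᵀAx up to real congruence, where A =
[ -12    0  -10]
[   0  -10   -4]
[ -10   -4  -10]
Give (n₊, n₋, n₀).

step 0: pivot -12 → sign −
step 1: pivot -10 → sign −
step 2: pivot -1/15 → sign −
signature = (0, 3, 0)

Answer: (0, 3, 0)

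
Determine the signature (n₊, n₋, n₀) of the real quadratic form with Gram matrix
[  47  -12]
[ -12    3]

Answer: (1, 1, 0)

Derivation:
step 0: pivot 47 → sign +
step 1: pivot -3/47 → sign −
signature = (1, 1, 0)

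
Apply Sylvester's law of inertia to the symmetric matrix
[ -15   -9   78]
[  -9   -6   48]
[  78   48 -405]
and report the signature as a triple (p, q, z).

Answer: (1, 2, 0)

Derivation:
step 0: pivot -15 → sign −
step 1: pivot -3/5 → sign −
step 2: pivot 3 → sign +
signature = (1, 2, 0)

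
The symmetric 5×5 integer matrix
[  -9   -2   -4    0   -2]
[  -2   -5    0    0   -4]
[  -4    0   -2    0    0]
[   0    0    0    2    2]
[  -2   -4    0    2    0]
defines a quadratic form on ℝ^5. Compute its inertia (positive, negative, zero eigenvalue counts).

Answer: (2, 3, 0)

Derivation:
step 0: pivot -9 → sign −
step 1: pivot -41/9 → sign −
step 2: pivot -2/41 → sign −
step 3: pivot 2 → sign +
step 4: pivot 2 → sign +
signature = (2, 3, 0)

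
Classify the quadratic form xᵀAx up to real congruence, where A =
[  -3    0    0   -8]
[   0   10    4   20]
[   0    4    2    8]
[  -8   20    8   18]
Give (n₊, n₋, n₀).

Answer: (2, 2, 0)

Derivation:
step 0: pivot -3 → sign −
step 1: pivot 10 → sign +
step 2: pivot 2/5 → sign +
step 3: pivot -2/3 → sign −
signature = (2, 2, 0)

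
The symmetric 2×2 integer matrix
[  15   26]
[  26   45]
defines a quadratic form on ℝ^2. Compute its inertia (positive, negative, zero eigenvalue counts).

step 0: pivot 15 → sign +
step 1: pivot -1/15 → sign −
signature = (1, 1, 0)

Answer: (1, 1, 0)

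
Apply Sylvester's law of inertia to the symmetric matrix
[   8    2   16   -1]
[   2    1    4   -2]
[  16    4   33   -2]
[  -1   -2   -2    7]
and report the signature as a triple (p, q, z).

Answer: (4, 0, 0)

Derivation:
step 0: pivot 8 → sign +
step 1: pivot 1/2 → sign +
step 2: pivot 1 → sign +
step 3: pivot 3/4 → sign +
signature = (4, 0, 0)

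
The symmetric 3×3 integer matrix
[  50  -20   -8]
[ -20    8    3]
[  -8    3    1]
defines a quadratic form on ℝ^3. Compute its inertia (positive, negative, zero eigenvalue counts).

step 0: pivot 50 → sign +
step 1: pivot -7/25 → sign −
step 2: pivot 1/7 → sign +
signature = (2, 1, 0)

Answer: (2, 1, 0)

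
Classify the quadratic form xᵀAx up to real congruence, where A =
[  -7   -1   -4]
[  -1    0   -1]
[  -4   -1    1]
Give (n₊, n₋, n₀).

Answer: (2, 1, 0)

Derivation:
step 0: pivot -7 → sign −
step 1: pivot 1/7 → sign +
step 2: pivot 2 → sign +
signature = (2, 1, 0)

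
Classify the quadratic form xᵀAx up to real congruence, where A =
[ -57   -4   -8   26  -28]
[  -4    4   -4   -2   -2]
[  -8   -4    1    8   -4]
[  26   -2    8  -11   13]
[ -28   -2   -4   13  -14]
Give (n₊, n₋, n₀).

Answer: (1, 3, 1)

Derivation:
step 0: pivot -57 → sign −
step 1: pivot 244/57 → sign +
step 2: pivot -39/61 → sign −
step 3: pivot -3/13 → sign −
step 4: row/col 4 already zero → sign 0
signature = (1, 3, 1)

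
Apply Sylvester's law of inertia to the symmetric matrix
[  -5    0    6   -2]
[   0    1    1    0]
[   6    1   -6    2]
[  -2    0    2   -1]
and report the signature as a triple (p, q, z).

Answer: (2, 2, 0)

Derivation:
step 0: pivot -5 → sign −
step 1: pivot 1 → sign +
step 2: pivot 1/5 → sign +
step 3: pivot -1 → sign −
signature = (2, 2, 0)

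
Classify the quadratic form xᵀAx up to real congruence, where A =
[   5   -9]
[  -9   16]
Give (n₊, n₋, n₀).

step 0: pivot 5 → sign +
step 1: pivot -1/5 → sign −
signature = (1, 1, 0)

Answer: (1, 1, 0)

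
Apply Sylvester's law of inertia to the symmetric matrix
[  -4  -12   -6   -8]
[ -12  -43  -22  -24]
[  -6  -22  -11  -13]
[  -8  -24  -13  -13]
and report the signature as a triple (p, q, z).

Answer: (1, 3, 0)

Derivation:
step 0: pivot -4 → sign −
step 1: pivot -7 → sign −
step 2: pivot 2/7 → sign +
step 3: pivot -1/2 → sign −
signature = (1, 3, 0)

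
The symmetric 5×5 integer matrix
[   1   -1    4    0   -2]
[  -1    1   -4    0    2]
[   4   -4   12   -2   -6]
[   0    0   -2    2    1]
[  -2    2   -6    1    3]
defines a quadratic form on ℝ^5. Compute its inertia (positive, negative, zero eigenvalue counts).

Answer: (2, 1, 2)

Derivation:
step 0: pivot 1 → sign +
step 1: pivot -4 → sign −
step 2: pivot 3 → sign +
step 3: row/col 3 already zero → sign 0
step 4: row/col 4 already zero → sign 0
signature = (2, 1, 2)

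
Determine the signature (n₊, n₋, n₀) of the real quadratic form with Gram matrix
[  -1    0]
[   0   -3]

step 0: pivot -1 → sign −
step 1: pivot -3 → sign −
signature = (0, 2, 0)

Answer: (0, 2, 0)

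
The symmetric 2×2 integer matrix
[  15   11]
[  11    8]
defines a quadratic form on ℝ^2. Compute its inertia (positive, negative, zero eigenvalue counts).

Answer: (1, 1, 0)

Derivation:
step 0: pivot 15 → sign +
step 1: pivot -1/15 → sign −
signature = (1, 1, 0)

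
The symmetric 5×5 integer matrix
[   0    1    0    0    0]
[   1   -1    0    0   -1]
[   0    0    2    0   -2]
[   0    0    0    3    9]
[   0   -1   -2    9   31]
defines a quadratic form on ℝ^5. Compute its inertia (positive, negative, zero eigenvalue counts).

Answer: (4, 1, 0)

Derivation:
step 0: pivot -1 → sign −
step 1: pivot 1 → sign +
step 2: pivot 2 → sign +
step 3: pivot 3 → sign +
step 4: pivot 2 → sign +
signature = (4, 1, 0)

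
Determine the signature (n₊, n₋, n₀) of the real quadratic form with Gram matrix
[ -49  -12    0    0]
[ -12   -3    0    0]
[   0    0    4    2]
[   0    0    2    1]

step 0: pivot -49 → sign −
step 1: pivot -3/49 → sign −
step 2: pivot 4 → sign +
step 3: row/col 3 already zero → sign 0
signature = (1, 2, 1)

Answer: (1, 2, 1)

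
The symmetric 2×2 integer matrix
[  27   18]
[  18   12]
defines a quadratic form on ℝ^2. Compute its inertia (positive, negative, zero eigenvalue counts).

Answer: (1, 0, 1)

Derivation:
step 0: pivot 27 → sign +
step 1: row/col 1 already zero → sign 0
signature = (1, 0, 1)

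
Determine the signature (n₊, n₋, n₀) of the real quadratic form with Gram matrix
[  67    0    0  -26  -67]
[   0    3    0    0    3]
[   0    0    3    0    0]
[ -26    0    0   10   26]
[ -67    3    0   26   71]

Answer: (4, 1, 0)

Derivation:
step 0: pivot 67 → sign +
step 1: pivot 3 → sign +
step 2: pivot 3 → sign +
step 3: pivot -6/67 → sign −
step 4: pivot 1 → sign +
signature = (4, 1, 0)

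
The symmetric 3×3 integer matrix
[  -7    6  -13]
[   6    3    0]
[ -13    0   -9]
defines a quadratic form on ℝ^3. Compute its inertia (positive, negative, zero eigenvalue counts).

step 0: pivot -7 → sign −
step 1: pivot 57/7 → sign +
step 2: pivot -2/19 → sign −
signature = (1, 2, 0)

Answer: (1, 2, 0)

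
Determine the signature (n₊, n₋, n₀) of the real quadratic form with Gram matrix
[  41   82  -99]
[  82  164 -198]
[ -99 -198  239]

Answer: (1, 1, 1)

Derivation:
step 0: pivot 41 → sign +
step 1: pivot -2/41 → sign −
step 2: row/col 2 already zero → sign 0
signature = (1, 1, 1)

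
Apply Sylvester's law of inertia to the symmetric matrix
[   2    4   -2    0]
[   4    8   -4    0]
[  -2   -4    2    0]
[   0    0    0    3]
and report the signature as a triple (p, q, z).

Answer: (2, 0, 2)

Derivation:
step 0: pivot 2 → sign +
step 1: pivot 3 → sign +
step 2: row/col 2 already zero → sign 0
step 3: row/col 3 already zero → sign 0
signature = (2, 0, 2)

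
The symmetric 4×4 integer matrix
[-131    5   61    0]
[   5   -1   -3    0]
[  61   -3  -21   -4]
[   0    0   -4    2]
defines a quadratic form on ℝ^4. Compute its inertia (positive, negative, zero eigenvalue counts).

Answer: (1, 3, 0)

Derivation:
step 0: pivot -131 → sign −
step 1: pivot -106/131 → sign −
step 2: pivot 422/53 → sign +
step 3: pivot -2/211 → sign −
signature = (1, 3, 0)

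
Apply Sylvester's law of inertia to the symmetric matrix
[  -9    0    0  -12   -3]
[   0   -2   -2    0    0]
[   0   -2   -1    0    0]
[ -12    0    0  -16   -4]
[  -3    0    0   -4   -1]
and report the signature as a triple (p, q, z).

step 0: pivot -9 → sign −
step 1: pivot -2 → sign −
step 2: pivot 1 → sign +
step 3: row/col 3 already zero → sign 0
step 4: row/col 4 already zero → sign 0
signature = (1, 2, 2)

Answer: (1, 2, 2)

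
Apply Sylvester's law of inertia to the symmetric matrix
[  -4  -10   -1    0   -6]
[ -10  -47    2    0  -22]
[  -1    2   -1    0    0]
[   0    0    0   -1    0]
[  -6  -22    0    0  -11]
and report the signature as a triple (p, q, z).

step 0: pivot -4 → sign −
step 1: pivot -22 → sign −
step 2: pivot 15/88 → sign +
step 3: pivot -1 → sign −
step 4: pivot 1/5 → sign +
signature = (2, 3, 0)

Answer: (2, 3, 0)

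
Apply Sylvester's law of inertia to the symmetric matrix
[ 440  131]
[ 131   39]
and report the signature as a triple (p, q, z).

step 0: pivot 440 → sign +
step 1: pivot -1/440 → sign −
signature = (1, 1, 0)

Answer: (1, 1, 0)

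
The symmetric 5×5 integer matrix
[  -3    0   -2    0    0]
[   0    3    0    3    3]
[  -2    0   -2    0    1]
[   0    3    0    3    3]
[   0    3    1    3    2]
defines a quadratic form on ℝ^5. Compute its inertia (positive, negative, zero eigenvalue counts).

Answer: (2, 2, 1)

Derivation:
step 0: pivot -3 → sign −
step 1: pivot 3 → sign +
step 2: pivot -2/3 → sign −
step 3: pivot 1/2 → sign +
step 4: row/col 4 already zero → sign 0
signature = (2, 2, 1)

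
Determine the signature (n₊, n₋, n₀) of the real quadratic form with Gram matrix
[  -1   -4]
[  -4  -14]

Answer: (1, 1, 0)

Derivation:
step 0: pivot -1 → sign −
step 1: pivot 2 → sign +
signature = (1, 1, 0)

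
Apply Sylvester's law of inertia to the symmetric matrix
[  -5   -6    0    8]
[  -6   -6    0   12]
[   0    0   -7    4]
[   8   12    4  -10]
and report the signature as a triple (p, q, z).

Answer: (2, 2, 0)

Derivation:
step 0: pivot -5 → sign −
step 1: pivot 6/5 → sign +
step 2: pivot -7 → sign −
step 3: pivot 2/7 → sign +
signature = (2, 2, 0)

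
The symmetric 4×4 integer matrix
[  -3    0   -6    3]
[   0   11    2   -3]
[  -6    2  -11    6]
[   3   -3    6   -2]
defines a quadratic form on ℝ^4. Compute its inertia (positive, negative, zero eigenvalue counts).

Answer: (2, 2, 0)

Derivation:
step 0: pivot -3 → sign −
step 1: pivot 11 → sign +
step 2: pivot 7/11 → sign +
step 3: pivot -2/7 → sign −
signature = (2, 2, 0)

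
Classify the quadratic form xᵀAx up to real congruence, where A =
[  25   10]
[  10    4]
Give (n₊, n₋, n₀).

step 0: pivot 25 → sign +
step 1: row/col 1 already zero → sign 0
signature = (1, 0, 1)

Answer: (1, 0, 1)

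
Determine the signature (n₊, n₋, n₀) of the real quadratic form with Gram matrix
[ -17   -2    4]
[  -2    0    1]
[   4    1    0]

step 0: pivot -17 → sign −
step 1: pivot 4/17 → sign +
step 2: pivot -1/4 → sign −
signature = (1, 2, 0)

Answer: (1, 2, 0)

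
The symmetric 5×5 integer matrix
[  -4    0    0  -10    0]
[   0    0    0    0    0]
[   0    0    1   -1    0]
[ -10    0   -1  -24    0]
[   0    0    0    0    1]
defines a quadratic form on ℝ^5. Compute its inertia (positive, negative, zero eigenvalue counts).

step 0: pivot -4 → sign −
step 1: pivot 1 → sign +
step 2: pivot 1 → sign +
step 3: row/col 3 already zero → sign 0
step 4: row/col 4 already zero → sign 0
signature = (2, 1, 2)

Answer: (2, 1, 2)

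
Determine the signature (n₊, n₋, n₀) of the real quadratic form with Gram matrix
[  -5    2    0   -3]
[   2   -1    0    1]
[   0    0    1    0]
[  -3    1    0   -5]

Answer: (1, 3, 0)

Derivation:
step 0: pivot -5 → sign −
step 1: pivot -1/5 → sign −
step 2: pivot 1 → sign +
step 3: pivot -3 → sign −
signature = (1, 3, 0)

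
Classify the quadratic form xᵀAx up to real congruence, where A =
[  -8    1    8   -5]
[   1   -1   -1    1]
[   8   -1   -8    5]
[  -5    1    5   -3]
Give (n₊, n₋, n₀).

step 0: pivot -8 → sign −
step 1: pivot -7/8 → sign −
step 2: pivot 2/7 → sign +
step 3: row/col 3 already zero → sign 0
signature = (1, 2, 1)

Answer: (1, 2, 1)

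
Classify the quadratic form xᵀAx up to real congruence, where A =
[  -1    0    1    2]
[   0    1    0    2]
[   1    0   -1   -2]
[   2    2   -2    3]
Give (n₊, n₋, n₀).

step 0: pivot -1 → sign −
step 1: pivot 1 → sign +
step 2: pivot 3 → sign +
step 3: row/col 3 already zero → sign 0
signature = (2, 1, 1)

Answer: (2, 1, 1)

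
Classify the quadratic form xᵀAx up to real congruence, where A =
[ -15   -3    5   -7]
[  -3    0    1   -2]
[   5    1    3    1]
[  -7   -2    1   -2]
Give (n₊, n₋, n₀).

step 0: pivot -15 → sign −
step 1: pivot 3/5 → sign +
step 2: pivot 14/3 → sign +
step 3: pivot 2/7 → sign +
signature = (3, 1, 0)

Answer: (3, 1, 0)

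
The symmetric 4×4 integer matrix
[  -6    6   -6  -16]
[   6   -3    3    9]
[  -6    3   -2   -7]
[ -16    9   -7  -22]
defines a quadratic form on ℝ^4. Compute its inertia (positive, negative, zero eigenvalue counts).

Answer: (3, 1, 0)

Derivation:
step 0: pivot -6 → sign −
step 1: pivot 3 → sign +
step 2: pivot 1 → sign +
step 3: pivot 1/3 → sign +
signature = (3, 1, 0)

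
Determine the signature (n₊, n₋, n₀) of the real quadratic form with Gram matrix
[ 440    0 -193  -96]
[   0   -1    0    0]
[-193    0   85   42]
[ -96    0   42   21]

Answer: (3, 1, 0)

Derivation:
step 0: pivot 440 → sign +
step 1: pivot -1 → sign −
step 2: pivot 151/440 → sign +
step 3: pivot 3/151 → sign +
signature = (3, 1, 0)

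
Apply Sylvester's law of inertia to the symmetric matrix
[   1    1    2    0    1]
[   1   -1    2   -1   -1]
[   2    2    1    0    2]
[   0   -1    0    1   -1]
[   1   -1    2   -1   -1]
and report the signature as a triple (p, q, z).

step 0: pivot 1 → sign +
step 1: pivot -2 → sign −
step 2: pivot -3 → sign −
step 3: pivot 3/2 → sign +
step 4: row/col 4 already zero → sign 0
signature = (2, 2, 1)

Answer: (2, 2, 1)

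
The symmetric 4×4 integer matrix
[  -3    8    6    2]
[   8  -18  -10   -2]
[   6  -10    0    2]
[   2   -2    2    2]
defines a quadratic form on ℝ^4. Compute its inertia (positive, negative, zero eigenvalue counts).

step 0: pivot -3 → sign −
step 1: pivot 10/3 → sign +
step 2: pivot 6/5 → sign +
step 3: row/col 3 already zero → sign 0
signature = (2, 1, 1)

Answer: (2, 1, 1)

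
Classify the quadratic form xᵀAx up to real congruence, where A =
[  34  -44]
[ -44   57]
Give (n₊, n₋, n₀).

step 0: pivot 34 → sign +
step 1: pivot 1/17 → sign +
signature = (2, 0, 0)

Answer: (2, 0, 0)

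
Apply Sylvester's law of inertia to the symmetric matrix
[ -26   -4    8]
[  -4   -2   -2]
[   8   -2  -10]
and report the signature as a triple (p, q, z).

step 0: pivot -26 → sign −
step 1: pivot -18/13 → sign −
step 2: row/col 2 already zero → sign 0
signature = (0, 2, 1)

Answer: (0, 2, 1)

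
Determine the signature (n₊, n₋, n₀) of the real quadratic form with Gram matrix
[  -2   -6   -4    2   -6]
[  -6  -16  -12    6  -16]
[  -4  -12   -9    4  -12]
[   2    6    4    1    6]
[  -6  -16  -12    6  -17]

step 0: pivot -2 → sign −
step 1: pivot 2 → sign +
step 2: pivot -1 → sign −
step 3: pivot 3 → sign +
step 4: pivot -1 → sign −
signature = (2, 3, 0)

Answer: (2, 3, 0)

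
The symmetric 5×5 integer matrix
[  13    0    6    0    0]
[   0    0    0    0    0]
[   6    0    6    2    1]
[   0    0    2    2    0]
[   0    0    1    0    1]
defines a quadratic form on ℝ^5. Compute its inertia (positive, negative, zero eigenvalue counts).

step 0: pivot 13 → sign +
step 1: pivot 42/13 → sign +
step 2: pivot 16/21 → sign +
step 3: pivot 3/16 → sign +
step 4: row/col 4 already zero → sign 0
signature = (4, 0, 1)

Answer: (4, 0, 1)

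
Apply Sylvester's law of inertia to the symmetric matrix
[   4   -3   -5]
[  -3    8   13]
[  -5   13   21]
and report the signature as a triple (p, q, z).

Answer: (2, 1, 0)

Derivation:
step 0: pivot 4 → sign +
step 1: pivot 23/4 → sign +
step 2: pivot -3/23 → sign −
signature = (2, 1, 0)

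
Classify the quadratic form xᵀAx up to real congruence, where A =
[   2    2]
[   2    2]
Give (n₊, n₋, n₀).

Answer: (1, 0, 1)

Derivation:
step 0: pivot 2 → sign +
step 1: row/col 1 already zero → sign 0
signature = (1, 0, 1)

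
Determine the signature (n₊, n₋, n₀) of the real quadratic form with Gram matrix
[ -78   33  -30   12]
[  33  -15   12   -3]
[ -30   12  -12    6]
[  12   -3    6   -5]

Answer: (1, 2, 1)

Derivation:
step 0: pivot -78 → sign −
step 1: pivot -27/26 → sign −
step 2: pivot 1 → sign +
step 3: row/col 3 already zero → sign 0
signature = (1, 2, 1)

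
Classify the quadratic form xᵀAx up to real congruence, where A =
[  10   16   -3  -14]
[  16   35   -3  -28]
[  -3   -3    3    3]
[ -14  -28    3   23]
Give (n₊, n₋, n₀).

step 0: pivot 10 → sign +
step 1: pivot 47/5 → sign +
step 2: pivot 165/94 → sign +
step 3: pivot 3/55 → sign +
signature = (4, 0, 0)

Answer: (4, 0, 0)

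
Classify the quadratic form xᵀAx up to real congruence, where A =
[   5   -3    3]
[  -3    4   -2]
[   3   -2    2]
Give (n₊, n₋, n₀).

step 0: pivot 5 → sign +
step 1: pivot 11/5 → sign +
step 2: pivot 2/11 → sign +
signature = (3, 0, 0)

Answer: (3, 0, 0)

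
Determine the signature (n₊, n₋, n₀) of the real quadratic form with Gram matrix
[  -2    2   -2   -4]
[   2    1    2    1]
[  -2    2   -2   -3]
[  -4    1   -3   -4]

step 0: pivot -2 → sign −
step 1: pivot 3 → sign +
step 2: pivot 1 → sign +
step 3: pivot -1 → sign −
signature = (2, 2, 0)

Answer: (2, 2, 0)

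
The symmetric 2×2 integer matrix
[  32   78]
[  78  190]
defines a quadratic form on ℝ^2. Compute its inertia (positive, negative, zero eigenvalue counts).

step 0: pivot 32 → sign +
step 1: pivot -1/8 → sign −
signature = (1, 1, 0)

Answer: (1, 1, 0)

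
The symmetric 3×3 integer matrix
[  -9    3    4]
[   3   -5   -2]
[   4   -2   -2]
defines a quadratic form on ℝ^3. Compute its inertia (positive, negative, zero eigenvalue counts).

step 0: pivot -9 → sign −
step 1: pivot -4 → sign −
step 2: pivot -1/9 → sign −
signature = (0, 3, 0)

Answer: (0, 3, 0)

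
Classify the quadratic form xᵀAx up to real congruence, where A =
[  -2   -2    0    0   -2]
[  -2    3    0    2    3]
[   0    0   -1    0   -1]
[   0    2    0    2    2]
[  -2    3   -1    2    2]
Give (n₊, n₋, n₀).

step 0: pivot -2 → sign −
step 1: pivot 5 → sign +
step 2: pivot -1 → sign −
step 3: pivot 6/5 → sign +
step 4: row/col 4 already zero → sign 0
signature = (2, 2, 1)

Answer: (2, 2, 1)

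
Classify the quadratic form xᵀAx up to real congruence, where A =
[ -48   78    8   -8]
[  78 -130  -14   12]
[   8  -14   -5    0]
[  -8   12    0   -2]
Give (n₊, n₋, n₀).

step 0: pivot -48 → sign −
step 1: pivot -13/4 → sign −
step 2: pivot -131/39 → sign −
step 3: pivot -6/131 → sign −
signature = (0, 4, 0)

Answer: (0, 4, 0)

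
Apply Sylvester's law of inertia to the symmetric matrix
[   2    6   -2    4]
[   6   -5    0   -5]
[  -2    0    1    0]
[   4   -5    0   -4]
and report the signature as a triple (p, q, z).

Answer: (3, 1, 0)

Derivation:
step 0: pivot 2 → sign +
step 1: pivot -23 → sign −
step 2: pivot 13/23 → sign +
step 3: pivot 3/13 → sign +
signature = (3, 1, 0)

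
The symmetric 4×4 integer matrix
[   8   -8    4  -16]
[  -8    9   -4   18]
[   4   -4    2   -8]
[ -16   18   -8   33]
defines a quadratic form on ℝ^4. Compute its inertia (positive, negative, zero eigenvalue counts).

step 0: pivot 8 → sign +
step 1: pivot 1 → sign +
step 2: pivot -3 → sign −
step 3: row/col 3 already zero → sign 0
signature = (2, 1, 1)

Answer: (2, 1, 1)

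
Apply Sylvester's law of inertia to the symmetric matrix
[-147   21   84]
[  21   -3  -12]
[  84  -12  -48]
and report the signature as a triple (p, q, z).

Answer: (0, 1, 2)

Derivation:
step 0: pivot -147 → sign −
step 1: row/col 1 already zero → sign 0
step 2: row/col 2 already zero → sign 0
signature = (0, 1, 2)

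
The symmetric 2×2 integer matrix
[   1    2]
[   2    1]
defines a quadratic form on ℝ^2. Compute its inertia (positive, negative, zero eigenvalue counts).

step 0: pivot 1 → sign +
step 1: pivot -3 → sign −
signature = (1, 1, 0)

Answer: (1, 1, 0)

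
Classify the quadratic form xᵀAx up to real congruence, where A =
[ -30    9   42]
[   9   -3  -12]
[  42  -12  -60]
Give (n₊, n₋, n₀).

step 0: pivot -30 → sign −
step 1: pivot -3/10 → sign −
step 2: row/col 2 already zero → sign 0
signature = (0, 2, 1)

Answer: (0, 2, 1)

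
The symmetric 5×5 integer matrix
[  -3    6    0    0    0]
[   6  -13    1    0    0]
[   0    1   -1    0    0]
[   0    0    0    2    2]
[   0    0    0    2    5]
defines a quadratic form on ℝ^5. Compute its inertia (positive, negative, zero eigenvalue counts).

step 0: pivot -3 → sign −
step 1: pivot -1 → sign −
step 2: pivot 2 → sign +
step 3: pivot 3 → sign +
step 4: row/col 4 already zero → sign 0
signature = (2, 2, 1)

Answer: (2, 2, 1)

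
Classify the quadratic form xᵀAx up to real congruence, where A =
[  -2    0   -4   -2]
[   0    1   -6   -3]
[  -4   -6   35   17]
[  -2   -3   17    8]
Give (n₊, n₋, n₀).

step 0: pivot -2 → sign −
step 1: pivot 1 → sign +
step 2: pivot 7 → sign +
step 3: pivot -2/7 → sign −
signature = (2, 2, 0)

Answer: (2, 2, 0)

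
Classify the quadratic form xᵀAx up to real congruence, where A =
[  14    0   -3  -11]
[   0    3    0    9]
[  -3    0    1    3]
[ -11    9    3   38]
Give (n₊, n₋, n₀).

step 0: pivot 14 → sign +
step 1: pivot 3 → sign +
step 2: pivot 5/14 → sign +
step 3: pivot 6/5 → sign +
signature = (4, 0, 0)

Answer: (4, 0, 0)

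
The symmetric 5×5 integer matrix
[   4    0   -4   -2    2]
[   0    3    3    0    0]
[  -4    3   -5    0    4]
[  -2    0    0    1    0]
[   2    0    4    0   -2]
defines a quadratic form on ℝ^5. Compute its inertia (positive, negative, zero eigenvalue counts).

step 0: pivot 4 → sign +
step 1: pivot 3 → sign +
step 2: pivot -12 → sign −
step 3: pivot 1/3 → sign +
step 4: row/col 4 already zero → sign 0
signature = (3, 1, 1)

Answer: (3, 1, 1)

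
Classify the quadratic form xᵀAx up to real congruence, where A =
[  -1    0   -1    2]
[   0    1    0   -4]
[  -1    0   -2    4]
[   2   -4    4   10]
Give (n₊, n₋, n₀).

Answer: (2, 2, 0)

Derivation:
step 0: pivot -1 → sign −
step 1: pivot 1 → sign +
step 2: pivot -1 → sign −
step 3: pivot 2 → sign +
signature = (2, 2, 0)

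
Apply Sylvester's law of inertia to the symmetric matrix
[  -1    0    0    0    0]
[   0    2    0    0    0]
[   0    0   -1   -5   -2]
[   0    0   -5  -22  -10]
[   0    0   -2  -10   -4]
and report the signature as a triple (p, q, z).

step 0: pivot -1 → sign −
step 1: pivot 2 → sign +
step 2: pivot -1 → sign −
step 3: pivot 3 → sign +
step 4: row/col 4 already zero → sign 0
signature = (2, 2, 1)

Answer: (2, 2, 1)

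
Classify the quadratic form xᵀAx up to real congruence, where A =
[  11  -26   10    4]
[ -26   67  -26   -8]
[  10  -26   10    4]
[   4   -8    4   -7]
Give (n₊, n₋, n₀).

Answer: (3, 1, 0)

Derivation:
step 0: pivot 11 → sign +
step 1: pivot 61/11 → sign +
step 2: pivot -6/61 → sign −
step 3: pivot 1 → sign +
signature = (3, 1, 0)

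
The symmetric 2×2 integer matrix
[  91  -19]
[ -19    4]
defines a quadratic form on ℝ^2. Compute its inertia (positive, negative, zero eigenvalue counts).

step 0: pivot 91 → sign +
step 1: pivot 3/91 → sign +
signature = (2, 0, 0)

Answer: (2, 0, 0)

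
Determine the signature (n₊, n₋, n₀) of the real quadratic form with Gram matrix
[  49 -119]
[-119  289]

Answer: (1, 0, 1)

Derivation:
step 0: pivot 49 → sign +
step 1: row/col 1 already zero → sign 0
signature = (1, 0, 1)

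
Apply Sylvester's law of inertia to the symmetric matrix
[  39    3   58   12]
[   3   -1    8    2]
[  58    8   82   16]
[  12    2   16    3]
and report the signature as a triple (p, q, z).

step 0: pivot 39 → sign +
step 1: pivot -16/13 → sign −
step 2: pivot 71/12 → sign +
step 3: pivot -1/71 → sign −
signature = (2, 2, 0)

Answer: (2, 2, 0)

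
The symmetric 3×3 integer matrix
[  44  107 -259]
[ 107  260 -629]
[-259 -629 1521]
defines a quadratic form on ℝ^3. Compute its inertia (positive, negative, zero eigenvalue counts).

step 0: pivot 44 → sign +
step 1: pivot -9/44 → sign −
step 2: pivot -1/9 → sign −
signature = (1, 2, 0)

Answer: (1, 2, 0)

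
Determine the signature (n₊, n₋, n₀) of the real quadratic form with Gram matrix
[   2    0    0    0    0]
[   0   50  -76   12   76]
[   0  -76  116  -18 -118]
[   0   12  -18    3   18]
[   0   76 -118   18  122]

Answer: (4, 1, 0)

Derivation:
step 0: pivot 2 → sign +
step 1: pivot 50 → sign +
step 2: pivot 12/25 → sign +
step 3: pivot -19/3 → sign −
step 4: pivot 3/19 → sign +
signature = (4, 1, 0)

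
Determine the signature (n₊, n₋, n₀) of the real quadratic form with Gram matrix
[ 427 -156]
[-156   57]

step 0: pivot 427 → sign +
step 1: pivot 3/427 → sign +
signature = (2, 0, 0)

Answer: (2, 0, 0)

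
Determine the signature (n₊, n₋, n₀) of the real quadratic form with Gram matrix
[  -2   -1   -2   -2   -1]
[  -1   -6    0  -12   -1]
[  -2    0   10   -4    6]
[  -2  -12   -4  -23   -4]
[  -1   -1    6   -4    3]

Answer: (1, 4, 0)

Derivation:
step 0: pivot -2 → sign −
step 1: pivot -11/2 → sign −
step 2: pivot 134/11 → sign +
step 3: pivot -21/67 → sign −
step 4: pivot -1/7 → sign −
signature = (1, 4, 0)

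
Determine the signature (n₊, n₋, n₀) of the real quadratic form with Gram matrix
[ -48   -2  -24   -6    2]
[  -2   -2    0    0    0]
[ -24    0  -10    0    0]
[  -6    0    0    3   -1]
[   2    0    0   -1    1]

Answer: (2, 3, 0)

Derivation:
step 0: pivot -48 → sign −
step 1: pivot -23/12 → sign −
step 2: pivot 58/23 → sign +
step 3: pivot -3/29 → sign −
step 4: pivot 2/3 → sign +
signature = (2, 3, 0)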